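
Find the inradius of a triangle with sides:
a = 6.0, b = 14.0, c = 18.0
r = Area/s where s is the semi-perimeter.
s = (6.0 + 14.0 + 18.0)/2 = 38/2 = 19
Area = √(s(s−a)(s−b)(s−c)) = √(19·13·5·1) ≈ √1235 ≈ 35.1426
r ≈ 35.1426/19 ≈ 1.84961

r = 1.85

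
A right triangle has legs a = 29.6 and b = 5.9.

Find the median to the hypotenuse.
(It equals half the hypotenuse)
Hypotenuse c = √(a² + b²) = √(876.16 + 34.81) = √910.97 ≈ 30.1823
Median to hypotenuse = c/2 ≈ 30.1823/2 ≈ 15.0911

Median = 15.09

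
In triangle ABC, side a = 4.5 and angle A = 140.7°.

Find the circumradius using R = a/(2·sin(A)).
R = a/(2·sin(A)) = 4.5/(2·sin(140.7°))
sin(140.7°) ≈ 0.633381
R ≈ 4.5/(2·0.633381) = 4.5/1.26676 ≈ 3.55236

R = 3.552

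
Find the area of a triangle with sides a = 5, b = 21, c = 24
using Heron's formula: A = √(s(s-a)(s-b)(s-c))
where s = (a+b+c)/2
s = (5 + 21 + 24)/2 = 50/2 = 25
s − a = 20, s − b = 4, s − c = 1
s(s−a)(s−b)(s−c) = 25·20·4·1 = 2000
Area = √2000 ≈ 44.7214

s = 25.0, Area = 44.72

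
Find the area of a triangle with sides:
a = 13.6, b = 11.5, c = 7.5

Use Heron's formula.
s = (13.6 + 11.5 + 7.5)/2 = 32.6/2 = 16.3
s − a = 2.7, s − b = 4.8, s − c = 8.8
s(s−a)(s−b)(s−c) = 16.3·2.7·4.8·8.8 ≈ 1858.98
Area = √1858.98 ≈ 43.1159

Area = 43.12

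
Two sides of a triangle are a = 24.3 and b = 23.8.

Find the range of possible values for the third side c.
Triangle inequality: |a − b| < c < a + b
|a − b| = |24.3 − 23.8| = 0.5
a + b = 24.3 + 23.8 = 48.1

0.5 < c < 48.1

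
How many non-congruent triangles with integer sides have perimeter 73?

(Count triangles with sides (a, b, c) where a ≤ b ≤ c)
Let a ≤ b ≤ c with a + b + c = 73. The only binding inequality is a + b > c, i.e. 73 − c > c, so c < 73/2; and c ≥ 73/3 since c is the largest side.
So 25 ≤ c ≤ 36. For each c, b runs from ⌈(73 − c)/2⌉ up to c (then a = 73 − b − c satisfies 1 ≤ a ≤ b automatically), giving c − ⌈(73 − c)/2⌉ + 1 choices.
Summing over c: 2 + 3 + 5 + 6 + 8 + 9 + 11 + 12 + 14 + 15 + 17 + 18 = 120
Check (closed form: nearest integer to p²/48 for even p, (p+3)²/48 for odd p): (73+3)²/48 = 76²/48 = 5776/48 ≈ 120.33 → 120

120 triangles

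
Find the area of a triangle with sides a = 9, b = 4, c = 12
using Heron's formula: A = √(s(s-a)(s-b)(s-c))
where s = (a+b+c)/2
s = (9 + 4 + 12)/2 = 25/2 = 12.5
s − a = 3.5, s − b = 8.5, s − c = 0.5
s(s−a)(s−b)(s−c) = 12.5·3.5·8.5·0.5 = 185.9375
Area = √185.9375 ≈ 13.6359

s = 12.5, Area = 13.64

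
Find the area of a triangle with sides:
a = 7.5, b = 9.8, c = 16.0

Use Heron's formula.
s = (7.5 + 9.8 + 16.0)/2 = 33.3/2 = 16.65
s − a = 9.15, s − b = 6.85, s − c = 0.65
s(s−a)(s−b)(s−c) = 16.65·9.15·6.85·0.65 ≈ 678.327
Area = √678.327 ≈ 26.0447

Area = 26.04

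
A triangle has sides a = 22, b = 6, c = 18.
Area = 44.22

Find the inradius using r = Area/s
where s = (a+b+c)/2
s = (22 + 6 + 18)/2 = 46/2 = 23
r = Area/s = 44.22/23 ≈ 1.92261

r = 1.923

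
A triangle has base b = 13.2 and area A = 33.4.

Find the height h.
A = ½·b·h  ⇒  h = 2A/b = 2·33.4/13.2 = 66.8/13.2 ≈ 5.06061

h = 5.061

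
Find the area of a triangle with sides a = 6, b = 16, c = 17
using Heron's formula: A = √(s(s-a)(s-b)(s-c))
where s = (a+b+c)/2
s = (6 + 16 + 17)/2 = 39/2 = 19.5
s − a = 13.5, s − b = 3.5, s − c = 2.5
s(s−a)(s−b)(s−c) = 19.5·13.5·3.5·2.5 = 2303.4375
Area = √2303.4375 ≈ 47.9941

s = 19.5, Area = 47.99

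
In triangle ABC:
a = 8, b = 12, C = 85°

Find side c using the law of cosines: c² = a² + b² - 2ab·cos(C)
c² = 8² + 12² − 2·8·12·cos(85°)
cos(85°) ≈ 0.0871557
c² ≈ 64 + 144 − 192·(0.0871557) ≈ 208 − 16.7339 ≈ 191.266
c ≈ √191.266 ≈ 13.8299

c = 13.83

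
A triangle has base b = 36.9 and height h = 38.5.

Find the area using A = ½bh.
A = ½·b·h = ½·36.9·38.5 = ½·1420.65 = 710.325

Area = 710.325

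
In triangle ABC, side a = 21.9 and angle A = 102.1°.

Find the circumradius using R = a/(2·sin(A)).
R = a/(2·sin(A)) = 21.9/(2·sin(102.1°))
sin(102.1°) ≈ 0.977783
R ≈ 21.9/(2·0.977783) = 21.9/1.95557 ≈ 11.1988

R = 11.2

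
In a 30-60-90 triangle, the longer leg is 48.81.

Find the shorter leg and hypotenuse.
In a 30-60-90 triangle the sides are in ratio 1 : √3 : 2, so short leg = long leg/√3 and hypotenuse = 2·(short leg).
Short leg = 48.81/√3 ≈ 48.81/1.73205 ≈ 28.1805
Hypotenuse = 2·28.1805 ≈ 56.3609

Short leg = 28.18, Hypotenuse = 56.36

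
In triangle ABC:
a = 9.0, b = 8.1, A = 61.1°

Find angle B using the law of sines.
a/sin(A) = b/sin(B)  ⇒  sin(B) = b·sin(A)/a = 8.1·sin(61.1°)/9.0
sin(61.1°) ≈ 0.875465
sin(B) ≈ 8.1·0.875465/9.0 ≈ 7.09126/9.0 ≈ 0.787918
B = arcsin(0.787918) ≈ 51.9914°
(Since b ≤ a we need B ≤ A, so the obtuse alternative 180° − 51.9914° ≈ 128.009° is rejected.)

B = 51.99°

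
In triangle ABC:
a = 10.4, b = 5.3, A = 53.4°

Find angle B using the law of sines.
a/sin(A) = b/sin(B)  ⇒  sin(B) = b·sin(A)/a = 5.3·sin(53.4°)/10.4
sin(53.4°) ≈ 0.802817
sin(B) ≈ 5.3·0.802817/10.4 ≈ 4.25493/10.4 ≈ 0.409128
B = arcsin(0.409128) ≈ 24.1501°
(Since b ≤ a we need B ≤ A, so the obtuse alternative 180° − 24.1501° ≈ 155.85° is rejected.)

B = 24.15°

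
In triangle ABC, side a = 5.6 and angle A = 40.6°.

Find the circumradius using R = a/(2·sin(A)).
R = a/(2·sin(A)) = 5.6/(2·sin(40.6°))
sin(40.6°) ≈ 0.650774
R ≈ 5.6/(2·0.650774) = 5.6/1.30155 ≈ 4.30257

R = 4.303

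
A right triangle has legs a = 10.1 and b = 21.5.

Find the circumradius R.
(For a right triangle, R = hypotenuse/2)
Hypotenuse c = √(a² + b²) = √(102.01 + 462.25) = √564.26 ≈ 23.7542
R = c/2 ≈ 23.7542/2 ≈ 11.8771

R = 11.88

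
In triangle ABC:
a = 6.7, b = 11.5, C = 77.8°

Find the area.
Two sides and the included angle (SAS): A = ½·a·b·sin(C) = ½·6.7·11.5·sin(77.8°)
sin(77.8°) ≈ 0.977416
A ≈ ½·77.05·0.977416 = 38.525·0.977416 ≈ 37.6549

Area = 37.65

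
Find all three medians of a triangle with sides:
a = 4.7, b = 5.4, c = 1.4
Median formula: m_a = ½√(2b² + 2c² − a²) (and cyclically). a² = 22.09, b² = 29.16, c² = 1.96.
m_a = ½√(2·29.16 + 2·1.96 − 22.09) = ½√40.15 ≈ ½·6.3364 ≈ 3.1682
m_b = ½√(2·22.09 + 2·1.96 − 29.16) = ½√18.94 ≈ ½·4.35201 ≈ 2.17601
m_c = ½√(2·22.09 + 2·29.16 − 1.96) = ½√100.54 ≈ ½·10.027 ≈ 5.01348

m_a = 3.168, m_b = 2.176, m_c = 5.013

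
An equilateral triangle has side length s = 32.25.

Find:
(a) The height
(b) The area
(a) The height splits the triangle into two 30-60-90 halves: h = s·√3/2 = 32.25·1.73205/2 ≈ 55.8586/2 ≈ 27.9293
(b) Area = (√3/4)·s² = (√3/4)·32.25² = (√3/4)·1040.0625 ≈ 0.433013·1040.0625 ≈ 450.36

Height = 27.93, Area = 450.4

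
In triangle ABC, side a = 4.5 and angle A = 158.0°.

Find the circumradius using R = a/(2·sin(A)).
R = a/(2·sin(A)) = 4.5/(2·sin(158.0°))
sin(158.0°) ≈ 0.374607
R ≈ 4.5/(2·0.374607) = 4.5/0.749213 ≈ 6.0063

R = 6.006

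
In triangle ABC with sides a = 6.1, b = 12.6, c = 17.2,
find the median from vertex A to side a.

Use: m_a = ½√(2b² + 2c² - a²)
m_a = ½√(2·12.6² + 2·17.2² − 6.1²) = ½√(2·158.76 + 2·295.84 − 37.21) = ½√(317.52 + 591.68 − 37.21) = ½√871.99
√871.99 ≈ 29.5295, so m_a ≈ 14.7647

m_a = 14.76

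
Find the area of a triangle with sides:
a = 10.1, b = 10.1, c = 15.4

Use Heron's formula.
s = (10.1 + 10.1 + 15.4)/2 = 35.6/2 = 17.8
s − a = 7.7, s − b = 7.7, s − c = 2.4
s(s−a)(s−b)(s−c) = 17.8·7.7·7.7·2.4 ≈ 2532.87
Area = √2532.87 ≈ 50.3276

Area = 50.33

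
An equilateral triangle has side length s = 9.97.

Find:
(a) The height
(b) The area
(a) The height splits the triangle into two 30-60-90 halves: h = s·√3/2 = 9.97·1.73205/2 ≈ 17.2685/2 ≈ 8.63427
(b) Area = (√3/4)·s² = (√3/4)·9.97² = (√3/4)·99.4009 ≈ 0.433013·99.4009 ≈ 43.0419

Height = 8.634, Area = 43.04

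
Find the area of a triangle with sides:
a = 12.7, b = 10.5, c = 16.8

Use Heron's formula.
s = (12.7 + 10.5 + 16.8)/2 = 40/2 = 20
s − a = 7.3, s − b = 9.5, s − c = 3.2
s(s−a)(s−b)(s−c) = 20·7.3·9.5·3.2 ≈ 4438.4
Area = √4438.4 ≈ 66.6213

Area = 66.62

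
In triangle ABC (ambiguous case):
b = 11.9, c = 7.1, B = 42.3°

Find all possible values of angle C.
b/sin(B) = c/sin(C)  ⇒  sin(C) = c·sin(B)/b = 7.1·sin(42.3°)/11.9
sin(42.3°) ≈ 0.673013
sin(C) ≈ 7.1·0.673013/11.9 ≈ 4.77839/11.9 ≈ 0.401545
Candidate 1: C₁ = arcsin(0.401545) ≈ 23.6748°  →  A = 180° − 42.3° − 23.6748° ≈ 114.025° > 0, valid
Candidate 2: C₂ = 180° − C₁ ≈ 156.325°  →  A = 180° − 42.3° − 156.325° ≈ -18.6252° ≤ 0, not a valid triangle

C = 23.67° (one solution)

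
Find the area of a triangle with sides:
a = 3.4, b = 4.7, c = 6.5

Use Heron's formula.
s = (3.4 + 4.7 + 6.5)/2 = 14.6/2 = 7.3
s − a = 3.9, s − b = 2.6, s − c = 0.8
s(s−a)(s−b)(s−c) = 7.3·3.9·2.6·0.8 ≈ 59.2176
Area = √59.2176 ≈ 7.6953

Area = 7.695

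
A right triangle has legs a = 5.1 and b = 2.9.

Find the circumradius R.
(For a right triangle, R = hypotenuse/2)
Hypotenuse c = √(a² + b²) = √(26.01 + 8.41) = √34.42 ≈ 5.86686
R = c/2 ≈ 5.86686/2 ≈ 2.93343

R = 2.933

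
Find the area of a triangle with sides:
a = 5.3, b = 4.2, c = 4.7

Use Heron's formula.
s = (5.3 + 4.2 + 4.7)/2 = 14.2/2 = 7.1
s − a = 1.8, s − b = 2.9, s − c = 2.4
s(s−a)(s−b)(s−c) = 7.1·1.8·2.9·2.4 ≈ 88.9488
Area = √88.9488 ≈ 9.43127

Area = 9.431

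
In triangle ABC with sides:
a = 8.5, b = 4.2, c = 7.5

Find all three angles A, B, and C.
Law of cosines for each angle (a² = 72.25, b² = 17.64, c² = 56.25):
cos(A) = (b² + c² − a²)/(2bc) = (17.64 + 56.25 − 72.25)/(2·4.2·7.5) = 1.64/63 ≈ 0.0260317  ⇒  A ≈ 88.5083°
cos(B) = (a² + c² − b²)/(2ac) = (72.25 + 56.25 − 17.64)/(2·8.5·7.5) = 110.86/127.5 ≈ 0.86949  ⇒  B ≈ 29.6005°
cos(C) = (a² + b² − c²)/(2ab) = (72.25 + 17.64 − 56.25)/(2·8.5·4.2) = 33.64/71.4 ≈ 0.471148  ⇒  C ≈ 61.8911°
Check: A + B + C ≈ 180°

A = 88.51°, B = 29.6°, C = 61.89°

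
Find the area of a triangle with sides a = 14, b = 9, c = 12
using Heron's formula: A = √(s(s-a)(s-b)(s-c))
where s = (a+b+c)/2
s = (14 + 9 + 12)/2 = 35/2 = 17.5
s − a = 3.5, s − b = 8.5, s − c = 5.5
s(s−a)(s−b)(s−c) = 17.5·3.5·8.5·5.5 = 2863.4375
Area = √2863.4375 ≈ 53.5111

s = 17.5, Area = 53.51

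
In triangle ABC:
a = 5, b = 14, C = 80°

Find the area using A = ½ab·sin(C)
A = ½·a·b·sin(C) = ½·5·14·sin(80°)
sin(80°) ≈ 0.984808
A ≈ ½·70·0.984808 = 35·0.984808 ≈ 34.4683

Area = 34.47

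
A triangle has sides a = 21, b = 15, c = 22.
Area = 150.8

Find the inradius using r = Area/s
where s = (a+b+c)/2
s = (21 + 15 + 22)/2 = 58/2 = 29
r = Area/s = 150.8/29 ≈ 5.2

r = 5.2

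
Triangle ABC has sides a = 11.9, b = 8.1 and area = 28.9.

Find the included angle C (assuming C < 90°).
Area = ½·a·b·sin(C)  ⇒  sin(C) = 2·Area/(a·b) = 2·28.9/(11.9·8.1) = 57.8/96.39 ≈ 0.599647
C = arcsin(0.599647) ≈ 36.8446° (taking the acute solution since C < 90°)

C = 36.84°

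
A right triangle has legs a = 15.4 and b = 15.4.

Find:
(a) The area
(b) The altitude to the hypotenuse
(a) The legs are perpendicular, so Area = ½·a·b = ½·15.4·15.4 = ½·237.16 = 118.58
(b) Hypotenuse c = √(a² + b²) = √(237.16 + 237.16) = √474.32 ≈ 21.7789
    Area = ½·c·h_c  ⇒  h_c = 2·Area/c = 237.16/21.7789 ≈ 10.8894

Area = 118.58, h_c = 10.89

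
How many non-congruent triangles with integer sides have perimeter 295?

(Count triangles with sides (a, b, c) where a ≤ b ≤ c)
Let a ≤ b ≤ c with a + b + c = 295. The only binding inequality is a + b > c, i.e. 295 − c > c, so c < 295/2; and c ≥ 295/3 since c is the largest side.
So 99 ≤ c ≤ 147. For each c, b runs from ⌈(295 − c)/2⌉ up to c (then a = 295 − b − c satisfies 1 ≤ a ≤ b automatically), giving c − ⌈(295 − c)/2⌉ + 1 choices.
Summing over c: 2 + 3 + 5 + 6 + … + 72 + 74  (49 terms, c = 99, …, 147) = 1850
Check (closed form: nearest integer to p²/48 for even p, (p+3)²/48 for odd p): (295+3)²/48 = 298²/48 = 88804/48 ≈ 1850.08 → 1850

1850 triangles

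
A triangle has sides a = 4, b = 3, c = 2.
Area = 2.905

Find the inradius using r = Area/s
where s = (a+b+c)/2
s = (4 + 3 + 2)/2 = 9/2 = 4.5
r = Area/s = 2.905/4.5 ≈ 0.645556

r = 0.6456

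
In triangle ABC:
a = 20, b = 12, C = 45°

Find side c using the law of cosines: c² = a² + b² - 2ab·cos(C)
c² = 20² + 12² − 2·20·12·cos(45°)
cos(45°) ≈ 0.707107
c² ≈ 400 + 144 − 480·(0.707107) ≈ 544 − 339.411 ≈ 204.589
c ≈ √204.589 ≈ 14.3035

c = 14.3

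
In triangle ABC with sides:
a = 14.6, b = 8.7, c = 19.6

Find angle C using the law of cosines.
c² = a² + b² − 2ab·cos(C)  ⇒  cos(C) = (a² + b² − c²)/(2ab)
cos(C) = (14.6² + 8.7² − 19.6²)/(2·14.6·8.7) = (213.16 + 75.69 − 384.16)/254.04 = -95.31/254.04 ≈ -0.375177
C = arccos(-0.375177) ≈ 112.035°

C = 112°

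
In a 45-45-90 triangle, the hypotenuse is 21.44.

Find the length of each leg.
In a 45-45-90 triangle hypotenuse = leg·√2, so leg = hypotenuse/√2.
Leg = 21.44/√2 ≈ 21.44/1.41421 ≈ 15.1604

Each leg = 15.16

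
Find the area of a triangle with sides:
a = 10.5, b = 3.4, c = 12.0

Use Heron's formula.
s = (10.5 + 3.4 + 12.0)/2 = 25.9/2 = 12.95
s − a = 2.45, s − b = 9.55, s − c = 0.95
s(s−a)(s−b)(s−c) = 12.95·2.45·9.55·0.95 ≈ 287.848
Area = √287.848 ≈ 16.9661

Area = 16.97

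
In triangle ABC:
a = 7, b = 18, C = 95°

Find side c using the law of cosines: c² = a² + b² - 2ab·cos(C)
c² = 7² + 18² − 2·7·18·cos(95°)
cos(95°) ≈ -0.0871557
c² ≈ 49 + 324 − 252·(-0.0871557) ≈ 373 + 21.9632 ≈ 394.963
c ≈ √394.963 ≈ 19.8737

c = 19.87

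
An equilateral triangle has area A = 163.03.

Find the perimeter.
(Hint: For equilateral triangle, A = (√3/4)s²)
A = (√3/4)s²  ⇒  s² = 4A/√3 = 4·163.03/√3 = 652.12/1.73205 ≈ 376.502
s ≈ √376.502 ≈ 19.4037
Perimeter = 3s ≈ 3·19.4037 ≈ 58.211

Perimeter = 58.21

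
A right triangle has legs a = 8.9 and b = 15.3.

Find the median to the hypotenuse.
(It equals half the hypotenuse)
Hypotenuse c = √(a² + b²) = √(79.21 + 234.09) = √313.3 ≈ 17.7003
Median to hypotenuse = c/2 ≈ 17.7003/2 ≈ 8.85014

Median = 8.85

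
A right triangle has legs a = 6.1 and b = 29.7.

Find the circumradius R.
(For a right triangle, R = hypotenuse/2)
Hypotenuse c = √(a² + b²) = √(37.21 + 882.09) = √919.3 ≈ 30.32
R = c/2 ≈ 30.32/2 ≈ 15.16

R = 15.16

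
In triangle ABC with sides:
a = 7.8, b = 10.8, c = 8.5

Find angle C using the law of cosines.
c² = a² + b² − 2ab·cos(C)  ⇒  cos(C) = (a² + b² − c²)/(2ab)
cos(C) = (7.8² + 10.8² − 8.5²)/(2·7.8·10.8) = (60.84 + 116.64 − 72.25)/168.48 = 105.23/168.48 ≈ 0.624585
C = arccos(0.624585) ≈ 51.3483°

C = 51.35°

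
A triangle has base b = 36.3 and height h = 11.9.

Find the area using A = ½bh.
A = ½·b·h = ½·36.3·11.9 = ½·431.97 = 215.985

Area = 215.985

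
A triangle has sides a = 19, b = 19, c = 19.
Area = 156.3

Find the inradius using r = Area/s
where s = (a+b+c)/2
s = (19 + 19 + 19)/2 = 57/2 = 28.5
r = Area/s = 156.3/28.5 ≈ 5.48421

r = 5.484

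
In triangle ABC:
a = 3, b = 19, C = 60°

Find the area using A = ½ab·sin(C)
A = ½·a·b·sin(C) = ½·3·19·sin(60°)
sin(60°) ≈ 0.866025
A ≈ ½·57·0.866025 = 28.5·0.866025 ≈ 24.6817

Area = 24.68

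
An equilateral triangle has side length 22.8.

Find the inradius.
r = Area/s with s the semi-perimeter.
Area = (√3/4)·22.8² = (√3/4)·519.84 ≈ 0.433013·519.84 ≈ 225.097
s = 3·22.8/2 = 34.2
r ≈ 225.097/34.2 ≈ 6.58179
(Equivalently r = side/(2√3) = 22.8/3.4641 ≈ 6.58179.)

r = 6.582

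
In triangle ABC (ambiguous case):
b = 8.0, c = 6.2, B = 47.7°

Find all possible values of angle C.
b/sin(B) = c/sin(C)  ⇒  sin(C) = c·sin(B)/b = 6.2·sin(47.7°)/8.0
sin(47.7°) ≈ 0.739631
sin(C) ≈ 6.2·0.739631/8.0 ≈ 4.58571/8.0 ≈ 0.573214
Candidate 1: C₁ = arcsin(0.573214) ≈ 34.9747°  →  A = 180° − 47.7° − 34.9747° ≈ 97.3253° > 0, valid
Candidate 2: C₂ = 180° − C₁ ≈ 145.025°  →  A = 180° − 47.7° − 145.025° ≈ -12.7253° ≤ 0, not a valid triangle

C = 34.97° (one solution)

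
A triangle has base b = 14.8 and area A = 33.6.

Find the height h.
A = ½·b·h  ⇒  h = 2A/b = 2·33.6/14.8 = 67.2/14.8 ≈ 4.54054

h = 4.541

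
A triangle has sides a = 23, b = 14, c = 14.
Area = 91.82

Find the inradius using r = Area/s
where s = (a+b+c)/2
s = (23 + 14 + 14)/2 = 51/2 = 25.5
r = Area/s = 91.82/25.5 ≈ 3.60078

r = 3.601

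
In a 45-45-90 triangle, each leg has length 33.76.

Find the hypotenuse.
In a 45-45-90 triangle the sides are in ratio 1 : 1 : √2, so hypotenuse = leg·√2.
Hypotenuse = 33.76·√2 ≈ 33.76·1.41421 ≈ 47.7438

Hypotenuse = 33.76√2 = 47.74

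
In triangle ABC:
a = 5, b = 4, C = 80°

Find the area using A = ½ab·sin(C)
A = ½·a·b·sin(C) = ½·5·4·sin(80°)
sin(80°) ≈ 0.984808
A ≈ ½·20·0.984808 = 10·0.984808 ≈ 9.84808

Area = 9.848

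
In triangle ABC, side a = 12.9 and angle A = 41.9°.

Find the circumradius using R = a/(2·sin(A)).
R = a/(2·sin(A)) = 12.9/(2·sin(41.9°))
sin(41.9°) ≈ 0.667833
R ≈ 12.9/(2·0.667833) = 12.9/1.33567 ≈ 9.65811

R = 9.658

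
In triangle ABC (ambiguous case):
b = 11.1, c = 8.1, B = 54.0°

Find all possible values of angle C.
b/sin(B) = c/sin(C)  ⇒  sin(C) = c·sin(B)/b = 8.1·sin(54.0°)/11.1
sin(54.0°) ≈ 0.809017
sin(C) ≈ 8.1·0.809017/11.1 ≈ 6.55304/11.1 ≈ 0.590364
Candidate 1: C₁ = arcsin(0.590364) ≈ 36.1828°  →  A = 180° − 54.0° − 36.1828° ≈ 89.8172° > 0, valid
Candidate 2: C₂ = 180° − C₁ ≈ 143.817°  →  A = 180° − 54.0° − 143.817° ≈ -17.8172° ≤ 0, not a valid triangle

C = 36.18° (one solution)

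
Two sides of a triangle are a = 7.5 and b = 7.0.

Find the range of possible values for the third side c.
Triangle inequality: |a − b| < c < a + b
|a − b| = |7.5 − 7.0| = 0.5
a + b = 7.5 + 7.0 = 14.5

0.5 < c < 14.5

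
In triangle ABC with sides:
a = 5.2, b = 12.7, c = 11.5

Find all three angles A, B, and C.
Law of cosines for each angle (a² = 27.04, b² = 161.29, c² = 132.25):
cos(A) = (b² + c² − a²)/(2bc) = (161.29 + 132.25 − 27.04)/(2·12.7·11.5) = 266.5/292.1 ≈ 0.912359  ⇒  A ≈ 24.1666°
cos(B) = (a² + c² − b²)/(2ac) = (27.04 + 132.25 − 161.29)/(2·5.2·11.5) = -2/119.6 ≈ -0.0167224  ⇒  B ≈ 90.9582°
cos(C) = (a² + b² − c²)/(2ab) = (27.04 + 161.29 − 132.25)/(2·5.2·12.7) = 56.08/132.08 ≈ 0.424591  ⇒  C ≈ 64.8752°
Check: A + B + C ≈ 180°

A = 24.17°, B = 90.96°, C = 64.88°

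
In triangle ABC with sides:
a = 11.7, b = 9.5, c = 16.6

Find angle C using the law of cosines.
c² = a² + b² − 2ab·cos(C)  ⇒  cos(C) = (a² + b² − c²)/(2ab)
cos(C) = (11.7² + 9.5² − 16.6²)/(2·11.7·9.5) = (136.89 + 90.25 − 275.56)/222.3 = -48.42/222.3 ≈ -0.217814
C = arccos(-0.217814) ≈ 102.581°

C = 102.6°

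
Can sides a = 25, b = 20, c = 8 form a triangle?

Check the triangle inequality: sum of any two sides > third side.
a + b vs c: 25 + 20 = 45 > 8  ✓
a + c vs b: 25 + 8 = 33 > 20  ✓
b + c vs a: 20 + 8 = 28 > 25  ✓

Yes, triangle inequality satisfied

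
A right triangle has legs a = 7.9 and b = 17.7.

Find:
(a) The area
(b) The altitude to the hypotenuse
(a) The legs are perpendicular, so Area = ½·a·b = ½·7.9·17.7 = ½·139.83 = 69.915
(b) Hypotenuse c = √(a² + b²) = √(62.41 + 313.29) = √375.7 ≈ 19.383
    Area = ½·c·h_c  ⇒  h_c = 2·Area/c = 139.83/19.383 ≈ 7.21406

Area = 69.915, h_c = 7.214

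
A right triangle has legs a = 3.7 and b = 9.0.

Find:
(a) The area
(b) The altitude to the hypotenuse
(a) The legs are perpendicular, so Area = ½·a·b = ½·3.7·9.0 = ½·33.3 = 16.65
(b) Hypotenuse c = √(a² + b²) = √(13.69 + 81) = √94.69 ≈ 9.73088
    Area = ½·c·h_c  ⇒  h_c = 2·Area/c = 33.3/9.73088 ≈ 3.4221

Area = 16.65, h_c = 3.422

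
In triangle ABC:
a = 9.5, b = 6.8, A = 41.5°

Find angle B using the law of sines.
a/sin(A) = b/sin(B)  ⇒  sin(B) = b·sin(A)/a = 6.8·sin(41.5°)/9.5
sin(41.5°) ≈ 0.66262
sin(B) ≈ 6.8·0.66262/9.5 ≈ 4.50582/9.5 ≈ 0.474296
B = arcsin(0.474296) ≈ 28.3136°
(Since b ≤ a we need B ≤ A, so the obtuse alternative 180° − 28.3136° ≈ 151.686° is rejected.)

B = 28.31°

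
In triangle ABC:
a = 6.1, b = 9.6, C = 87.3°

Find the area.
Two sides and the included angle (SAS): A = ½·a·b·sin(C) = ½·6.1·9.6·sin(87.3°)
sin(87.3°) ≈ 0.99889
A ≈ ½·58.56·0.99889 = 29.28·0.99889 ≈ 29.2475

Area = 29.25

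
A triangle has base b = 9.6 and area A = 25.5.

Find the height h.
A = ½·b·h  ⇒  h = 2A/b = 2·25.5/9.6 = 51/9.6 ≈ 5.3125

h = 5.312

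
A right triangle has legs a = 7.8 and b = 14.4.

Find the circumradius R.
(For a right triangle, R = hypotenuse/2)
Hypotenuse c = √(a² + b²) = √(60.84 + 207.36) = √268.2 ≈ 16.3768
R = c/2 ≈ 16.3768/2 ≈ 8.18841

R = 8.188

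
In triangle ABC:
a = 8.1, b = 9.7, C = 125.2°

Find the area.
Two sides and the included angle (SAS): A = ½·a·b·sin(C) = ½·8.1·9.7·sin(125.2°)
sin(125.2°) ≈ 0.817145
A ≈ ½·78.57·0.817145 = 39.285·0.817145 ≈ 32.1015

Area = 32.1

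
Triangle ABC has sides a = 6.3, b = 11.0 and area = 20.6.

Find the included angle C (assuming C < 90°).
Area = ½·a·b·sin(C)  ⇒  sin(C) = 2·Area/(a·b) = 2·20.6/(6.3·11.0) = 41.2/69.3 ≈ 0.594517
C = arcsin(0.594517) ≈ 36.4782° (taking the acute solution since C < 90°)

C = 36.48°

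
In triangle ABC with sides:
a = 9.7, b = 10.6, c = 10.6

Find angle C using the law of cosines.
c² = a² + b² − 2ab·cos(C)  ⇒  cos(C) = (a² + b² − c²)/(2ab)
cos(C) = (9.7² + 10.6² − 10.6²)/(2·9.7·10.6) = (94.09 + 112.36 − 112.36)/205.64 = 94.09/205.64 ≈ 0.457547
C = arccos(0.457547) ≈ 62.7711°

C = 62.77°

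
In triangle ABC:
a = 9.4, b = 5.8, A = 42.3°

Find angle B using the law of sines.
a/sin(A) = b/sin(B)  ⇒  sin(B) = b·sin(A)/a = 5.8·sin(42.3°)/9.4
sin(42.3°) ≈ 0.673013
sin(B) ≈ 5.8·0.673013/9.4 ≈ 3.90347/9.4 ≈ 0.415263
B = arcsin(0.415263) ≈ 24.5359°
(Since b ≤ a we need B ≤ A, so the obtuse alternative 180° − 24.5359° ≈ 155.464° is rejected.)

B = 24.54°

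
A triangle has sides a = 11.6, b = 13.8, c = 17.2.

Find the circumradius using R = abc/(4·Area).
First find the area with Heron's formula.
s = (11.6 + 13.8 + 17.2)/2 = 21.3
Area = √(s(s−a)(s−b)(s−c)) = √(21.3·9.7·7.5·4.1) ≈ √6353.26 ≈ 79.7073
abc = 11.6·13.8·17.2 = 2753.376
R = abc/(4·Area) ≈ 2753.376/(4·79.7073) = 2753.376/318.829 ≈ 8.63589

R = 8.636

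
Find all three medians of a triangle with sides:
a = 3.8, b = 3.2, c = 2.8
Median formula: m_a = ½√(2b² + 2c² − a²) (and cyclically). a² = 14.44, b² = 10.24, c² = 7.84.
m_a = ½√(2·10.24 + 2·7.84 − 14.44) = ½√21.72 ≈ ½·4.66047 ≈ 2.33024
m_b = ½√(2·14.44 + 2·7.84 − 10.24) = ½√34.32 ≈ ½·5.85833 ≈ 2.92916
m_c = ½√(2·14.44 + 2·10.24 − 7.84) = ½√41.52 ≈ ½·6.4436 ≈ 3.2218

m_a = 2.33, m_b = 2.929, m_c = 3.222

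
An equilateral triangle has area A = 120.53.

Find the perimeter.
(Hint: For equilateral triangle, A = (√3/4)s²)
A = (√3/4)s²  ⇒  s² = 4A/√3 = 4·120.53/√3 = 482.12/1.73205 ≈ 278.352
s ≈ √278.352 ≈ 16.6839
Perimeter = 3s ≈ 3·16.6839 ≈ 50.0517

Perimeter = 50.05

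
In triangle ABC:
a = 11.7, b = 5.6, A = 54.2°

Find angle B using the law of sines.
a/sin(A) = b/sin(B)  ⇒  sin(B) = b·sin(A)/a = 5.6·sin(54.2°)/11.7
sin(54.2°) ≈ 0.811064
sin(B) ≈ 5.6·0.811064/11.7 ≈ 4.54196/11.7 ≈ 0.388201
B = arcsin(0.388201) ≈ 22.8426°
(Since b ≤ a we need B ≤ A, so the obtuse alternative 180° − 22.8426° ≈ 157.157° is rejected.)

B = 22.84°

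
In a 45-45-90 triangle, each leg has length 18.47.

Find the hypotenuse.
In a 45-45-90 triangle the sides are in ratio 1 : 1 : √2, so hypotenuse = leg·√2.
Hypotenuse = 18.47·√2 ≈ 18.47·1.41421 ≈ 26.1205

Hypotenuse = 18.47√2 = 26.12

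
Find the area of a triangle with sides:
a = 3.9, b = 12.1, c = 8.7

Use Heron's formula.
s = (3.9 + 12.1 + 8.7)/2 = 24.7/2 = 12.35
s − a = 8.45, s − b = 0.25, s − c = 3.65
s(s−a)(s−b)(s−c) = 12.35·8.45·0.25·3.65 ≈ 95.2262
Area = √95.2262 ≈ 9.75839

Area = 9.758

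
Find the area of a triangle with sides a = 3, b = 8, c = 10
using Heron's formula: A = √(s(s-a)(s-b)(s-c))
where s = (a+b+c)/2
s = (3 + 8 + 10)/2 = 21/2 = 10.5
s − a = 7.5, s − b = 2.5, s − c = 0.5
s(s−a)(s−b)(s−c) = 10.5·7.5·2.5·0.5 = 98.4375
Area = √98.4375 ≈ 9.92157

s = 10.5, Area = 9.922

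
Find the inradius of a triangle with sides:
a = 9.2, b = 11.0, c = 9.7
r = Area/s where s is the semi-perimeter.
s = (9.2 + 11.0 + 9.7)/2 = 29.9/2 = 14.95
Area = √(s(s−a)(s−b)(s−c)) = √(14.95·5.75·3.95·5.25) ≈ √1782.65 ≈ 42.2214
r ≈ 42.2214/14.95 ≈ 2.82417

r = 2.824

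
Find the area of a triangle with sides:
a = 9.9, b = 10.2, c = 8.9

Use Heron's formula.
s = (9.9 + 10.2 + 8.9)/2 = 29/2 = 14.5
s − a = 4.6, s − b = 4.3, s − c = 5.6
s(s−a)(s−b)(s−c) = 14.5·4.6·4.3·5.6 ≈ 1606.14
Area = √1606.14 ≈ 40.0766

Area = 40.08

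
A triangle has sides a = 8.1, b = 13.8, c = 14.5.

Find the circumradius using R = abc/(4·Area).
First find the area with Heron's formula.
s = (8.1 + 13.8 + 14.5)/2 = 18.2
Area = √(s(s−a)(s−b)(s−c)) = √(18.2·10.1·4.4·3.7) ≈ √2992.59 ≈ 54.7046
abc = 8.1·13.8·14.5 = 1620.81
R = abc/(4·Area) ≈ 1620.81/(4·54.7046) = 1620.81/218.818 ≈ 7.40711

R = 7.407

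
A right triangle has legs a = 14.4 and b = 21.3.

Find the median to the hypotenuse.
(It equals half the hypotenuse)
Hypotenuse c = √(a² + b²) = √(207.36 + 453.69) = √661.05 ≈ 25.7109
Median to hypotenuse = c/2 ≈ 25.7109/2 ≈ 12.8554

Median = 12.86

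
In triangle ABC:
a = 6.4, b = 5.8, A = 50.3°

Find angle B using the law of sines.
a/sin(A) = b/sin(B)  ⇒  sin(B) = b·sin(A)/a = 5.8·sin(50.3°)/6.4
sin(50.3°) ≈ 0.7694
sin(B) ≈ 5.8·0.7694/6.4 ≈ 4.46252/6.4 ≈ 0.697268
B = arcsin(0.697268) ≈ 44.2083°
(Since b ≤ a we need B ≤ A, so the obtuse alternative 180° − 44.2083° ≈ 135.792° is rejected.)

B = 44.21°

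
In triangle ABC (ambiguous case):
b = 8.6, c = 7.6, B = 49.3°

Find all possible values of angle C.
b/sin(B) = c/sin(C)  ⇒  sin(C) = c·sin(B)/b = 7.6·sin(49.3°)/8.6
sin(49.3°) ≈ 0.758134
sin(C) ≈ 7.6·0.758134/8.6 ≈ 5.76182/8.6 ≈ 0.669979
Candidate 1: C₁ = arcsin(0.669979) ≈ 42.0655°  →  A = 180° − 49.3° − 42.0655° ≈ 88.6345° > 0, valid
Candidate 2: C₂ = 180° − C₁ ≈ 137.935°  →  A = 180° − 49.3° − 137.935° ≈ -7.2345° ≤ 0, not a valid triangle

C = 42.07° (one solution)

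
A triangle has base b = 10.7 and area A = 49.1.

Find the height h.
A = ½·b·h  ⇒  h = 2A/b = 2·49.1/10.7 = 98.2/10.7 ≈ 9.17757

h = 9.178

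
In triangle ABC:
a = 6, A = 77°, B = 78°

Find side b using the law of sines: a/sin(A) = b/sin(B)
a/sin(A) = b/sin(B)  ⇒  b = a·sin(B)/sin(A) = 6·sin(78°)/sin(77°)
sin(78°) ≈ 0.978148, sin(77°) ≈ 0.97437
b ≈ 6·0.978148/0.97437 ≈ 5.86889/0.97437 ≈ 6.02326

b = 6.023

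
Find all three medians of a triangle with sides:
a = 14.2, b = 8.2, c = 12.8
Median formula: m_a = ½√(2b² + 2c² − a²) (and cyclically). a² = 201.64, b² = 67.24, c² = 163.84.
m_a = ½√(2·67.24 + 2·163.84 − 201.64) = ½√260.52 ≈ ½·16.1406 ≈ 8.07032
m_b = ½√(2·201.64 + 2·163.84 − 67.24) = ½√663.72 ≈ ½·25.7628 ≈ 12.8814
m_c = ½√(2·201.64 + 2·67.24 − 163.84) = ½√373.92 ≈ ½·19.337 ≈ 9.66851

m_a = 8.07, m_b = 12.88, m_c = 9.669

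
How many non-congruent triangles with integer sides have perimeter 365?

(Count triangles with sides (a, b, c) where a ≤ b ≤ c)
Let a ≤ b ≤ c with a + b + c = 365. The only binding inequality is a + b > c, i.e. 365 − c > c, so c < 365/2; and c ≥ 365/3 since c is the largest side.
So 122 ≤ c ≤ 182. For each c, b runs from ⌈(365 − c)/2⌉ up to c (then a = 365 − b − c satisfies 1 ≤ a ≤ b automatically), giving c − ⌈(365 − c)/2⌉ + 1 choices.
Summing over c: 1 + 3 + 4 + 6 + … + 90 + 91  (61 terms, c = 122, …, 182) = 2821
Check (closed form: nearest integer to p²/48 for even p, (p+3)²/48 for odd p): (365+3)²/48 = 368²/48 = 135424/48 ≈ 2821.33 → 2821

2821 triangles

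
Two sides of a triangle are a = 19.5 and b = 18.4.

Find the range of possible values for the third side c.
Triangle inequality: |a − b| < c < a + b
|a − b| = |19.5 − 18.4| = 1.1
a + b = 19.5 + 18.4 = 37.9

1.1 < c < 37.9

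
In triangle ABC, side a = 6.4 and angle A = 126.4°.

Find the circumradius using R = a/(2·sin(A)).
R = a/(2·sin(A)) = 6.4/(2·sin(126.4°))
sin(126.4°) ≈ 0.804894
R ≈ 6.4/(2·0.804894) = 6.4/1.60979 ≈ 3.97568

R = 3.976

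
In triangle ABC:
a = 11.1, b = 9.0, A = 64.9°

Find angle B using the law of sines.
a/sin(A) = b/sin(B)  ⇒  sin(B) = b·sin(A)/a = 9.0·sin(64.9°)/11.1
sin(64.9°) ≈ 0.905569
sin(B) ≈ 9.0·0.905569/11.1 ≈ 8.15012/11.1 ≈ 0.734245
B = arcsin(0.734245) ≈ 47.2435°
(Since b ≤ a we need B ≤ A, so the obtuse alternative 180° − 47.2435° ≈ 132.757° is rejected.)

B = 47.24°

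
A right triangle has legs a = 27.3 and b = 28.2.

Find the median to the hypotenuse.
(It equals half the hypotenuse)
Hypotenuse c = √(a² + b²) = √(745.29 + 795.24) = √1540.53 ≈ 39.2496
Median to hypotenuse = c/2 ≈ 39.2496/2 ≈ 19.6248

Median = 19.62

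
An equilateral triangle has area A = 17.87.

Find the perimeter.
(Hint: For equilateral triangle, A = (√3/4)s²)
A = (√3/4)s²  ⇒  s² = 4A/√3 = 4·17.87/√3 = 71.48/1.73205 ≈ 41.269
s ≈ √41.269 ≈ 6.4241
Perimeter = 3s ≈ 3·6.4241 ≈ 19.2723

Perimeter = 19.27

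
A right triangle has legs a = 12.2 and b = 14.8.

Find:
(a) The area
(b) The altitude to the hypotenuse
(a) The legs are perpendicular, so Area = ½·a·b = ½·12.2·14.8 = ½·180.56 = 90.28
(b) Hypotenuse c = √(a² + b²) = √(148.84 + 219.04) = √367.88 ≈ 19.1802
    Area = ½·c·h_c  ⇒  h_c = 2·Area/c = 180.56/19.1802 ≈ 9.41388

Area = 90.28, h_c = 9.414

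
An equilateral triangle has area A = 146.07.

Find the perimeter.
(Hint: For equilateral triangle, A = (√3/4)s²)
A = (√3/4)s²  ⇒  s² = 4A/√3 = 4·146.07/√3 = 584.28/1.73205 ≈ 337.334
s ≈ √337.334 ≈ 18.3667
Perimeter = 3s ≈ 3·18.3667 ≈ 55.1

Perimeter = 55.1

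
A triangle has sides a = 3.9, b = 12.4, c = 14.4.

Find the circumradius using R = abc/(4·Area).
First find the area with Heron's formula.
s = (3.9 + 12.4 + 14.4)/2 = 15.35
Area = √(s(s−a)(s−b)(s−c)) = √(15.35·11.45·2.95·0.95) ≈ √492.56 ≈ 22.1937
abc = 3.9·12.4·14.4 = 696.384
R = abc/(4·Area) ≈ 696.384/(4·22.1937) = 696.384/88.7748 ≈ 7.84439

R = 7.844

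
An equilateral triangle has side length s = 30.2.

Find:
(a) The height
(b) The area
(a) The height splits the triangle into two 30-60-90 halves: h = s·√3/2 = 30.2·1.73205/2 ≈ 52.3079/2 ≈ 26.154
(b) Area = (√3/4)·s² = (√3/4)·30.2² = (√3/4)·912.04 ≈ 0.433013·912.04 ≈ 394.925

Height = 26.15, Area = 394.9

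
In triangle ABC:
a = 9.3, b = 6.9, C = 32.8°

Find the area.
Two sides and the included angle (SAS): A = ½·a·b·sin(C) = ½·9.3·6.9·sin(32.8°)
sin(32.8°) ≈ 0.541708
A ≈ ½·64.17·0.541708 = 32.085·0.541708 ≈ 17.3807

Area = 17.38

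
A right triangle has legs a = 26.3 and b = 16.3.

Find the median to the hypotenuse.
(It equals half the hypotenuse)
Hypotenuse c = √(a² + b²) = √(691.69 + 265.69) = √957.38 ≈ 30.9416
Median to hypotenuse = c/2 ≈ 30.9416/2 ≈ 15.4708

Median = 15.47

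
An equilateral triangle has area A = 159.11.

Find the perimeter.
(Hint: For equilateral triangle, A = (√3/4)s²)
A = (√3/4)s²  ⇒  s² = 4A/√3 = 4·159.11/√3 = 636.44/1.73205 ≈ 367.449
s ≈ √367.449 ≈ 19.169
Perimeter = 3s ≈ 3·19.169 ≈ 57.5069

Perimeter = 57.51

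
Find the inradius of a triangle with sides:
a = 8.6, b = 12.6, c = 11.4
r = Area/s where s is the semi-perimeter.
s = (8.6 + 12.6 + 11.4)/2 = 32.6/2 = 16.3
Area = √(s(s−a)(s−b)(s−c)) = √(16.3·7.7·3.7·4.9) ≈ √2275.5 ≈ 47.7022
r ≈ 47.7022/16.3 ≈ 2.92651

r = 2.927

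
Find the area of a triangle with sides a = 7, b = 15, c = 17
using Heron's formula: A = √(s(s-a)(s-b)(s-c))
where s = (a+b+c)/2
s = (7 + 15 + 17)/2 = 39/2 = 19.5
s − a = 12.5, s − b = 4.5, s − c = 2.5
s(s−a)(s−b)(s−c) = 19.5·12.5·4.5·2.5 = 2742.1875
Area = √2742.1875 ≈ 52.3659

s = 19.5, Area = 52.37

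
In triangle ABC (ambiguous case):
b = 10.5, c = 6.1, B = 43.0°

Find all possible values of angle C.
b/sin(B) = c/sin(C)  ⇒  sin(C) = c·sin(B)/b = 6.1·sin(43.0°)/10.5
sin(43.0°) ≈ 0.681998
sin(C) ≈ 6.1·0.681998/10.5 ≈ 4.16019/10.5 ≈ 0.396209
Candidate 1: C₁ = arcsin(0.396209) ≈ 23.3414°  →  A = 180° − 43.0° − 23.3414° ≈ 113.659° > 0, valid
Candidate 2: C₂ = 180° − C₁ ≈ 156.659°  →  A = 180° − 43.0° − 156.659° ≈ -19.6586° ≤ 0, not a valid triangle

C = 23.34° (one solution)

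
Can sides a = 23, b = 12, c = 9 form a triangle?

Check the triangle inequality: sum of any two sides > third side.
a + b vs c: 23 + 12 = 35 > 9  ✓
a + c vs b: 23 + 9 = 32 > 12  ✓
b + c vs a: 12 + 9 = 21 ≤ 23  ✗

No: 12 + 9 = 21 is not > 23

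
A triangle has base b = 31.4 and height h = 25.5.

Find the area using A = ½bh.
A = ½·b·h = ½·31.4·25.5 = ½·800.7 = 400.35

Area = 400.35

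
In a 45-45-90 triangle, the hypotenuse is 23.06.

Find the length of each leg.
In a 45-45-90 triangle hypotenuse = leg·√2, so leg = hypotenuse/√2.
Leg = 23.06/√2 ≈ 23.06/1.41421 ≈ 16.3059

Each leg = 16.31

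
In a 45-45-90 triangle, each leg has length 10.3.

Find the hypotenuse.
In a 45-45-90 triangle the sides are in ratio 1 : 1 : √2, so hypotenuse = leg·√2.
Hypotenuse = 10.3·√2 ≈ 10.3·1.41421 ≈ 14.5664

Hypotenuse = 10.3√2 = 14.57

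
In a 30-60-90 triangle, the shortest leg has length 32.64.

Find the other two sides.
In a 30-60-90 triangle the sides are in ratio 1 : √3 : 2 (short leg : long leg : hypotenuse).
Long leg = 32.64·√3 ≈ 32.64·1.73205 ≈ 56.5341
Hypotenuse = 2·32.64 = 65.28

Long leg = 32.64√3 = 56.53, Hypotenuse = 65.28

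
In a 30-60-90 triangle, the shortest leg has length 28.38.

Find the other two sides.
In a 30-60-90 triangle the sides are in ratio 1 : √3 : 2 (short leg : long leg : hypotenuse).
Long leg = 28.38·√3 ≈ 28.38·1.73205 ≈ 49.1556
Hypotenuse = 2·28.38 = 56.76

Long leg = 28.38√3 = 49.16, Hypotenuse = 56.76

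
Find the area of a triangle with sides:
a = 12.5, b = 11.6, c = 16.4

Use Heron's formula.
s = (12.5 + 11.6 + 16.4)/2 = 40.5/2 = 20.25
s − a = 7.75, s − b = 8.65, s − c = 3.85
s(s−a)(s−b)(s−c) = 20.25·7.75·8.65·3.85 ≈ 5226.41
Area = √5226.41 ≈ 72.2939

Area = 72.29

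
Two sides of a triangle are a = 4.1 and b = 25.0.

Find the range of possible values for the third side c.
Triangle inequality: |a − b| < c < a + b
|a − b| = |4.1 − 25.0| = 20.9
a + b = 4.1 + 25.0 = 29.1

20.9 < c < 29.1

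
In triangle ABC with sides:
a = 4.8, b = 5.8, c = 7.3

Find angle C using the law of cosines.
c² = a² + b² − 2ab·cos(C)  ⇒  cos(C) = (a² + b² − c²)/(2ab)
cos(C) = (4.8² + 5.8² − 7.3²)/(2·4.8·5.8) = (23.04 + 33.64 − 53.29)/55.68 = 3.39/55.68 ≈ 0.0608836
C = arccos(0.0608836) ≈ 86.5095°

C = 86.51°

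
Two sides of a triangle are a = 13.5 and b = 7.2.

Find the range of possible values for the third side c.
Triangle inequality: |a − b| < c < a + b
|a − b| = |13.5 − 7.2| = 6.3
a + b = 13.5 + 7.2 = 20.7

6.3 < c < 20.7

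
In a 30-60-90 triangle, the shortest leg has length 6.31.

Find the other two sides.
In a 30-60-90 triangle the sides are in ratio 1 : √3 : 2 (short leg : long leg : hypotenuse).
Long leg = 6.31·√3 ≈ 6.31·1.73205 ≈ 10.9292
Hypotenuse = 2·6.31 = 12.62

Long leg = 6.31√3 = 10.93, Hypotenuse = 12.62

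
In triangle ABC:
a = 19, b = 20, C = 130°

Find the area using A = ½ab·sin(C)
A = ½·a·b·sin(C) = ½·19·20·sin(130°)
sin(130°) ≈ 0.766044
A ≈ ½·380·0.766044 = 190·0.766044 ≈ 145.548

Area = 145.5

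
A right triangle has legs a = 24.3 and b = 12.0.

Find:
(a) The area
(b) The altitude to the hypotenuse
(a) The legs are perpendicular, so Area = ½·a·b = ½·24.3·12.0 = ½·291.6 = 145.8
(b) Hypotenuse c = √(a² + b²) = √(590.49 + 144) = √734.49 ≈ 27.1015
    Area = ½·c·h_c  ⇒  h_c = 2·Area/c = 291.6/27.1015 ≈ 10.7596

Area = 145.8, h_c = 10.76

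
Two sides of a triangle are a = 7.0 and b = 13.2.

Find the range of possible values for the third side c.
Triangle inequality: |a − b| < c < a + b
|a − b| = |7.0 − 13.2| = 6.2
a + b = 7.0 + 13.2 = 20.2

6.2 < c < 20.2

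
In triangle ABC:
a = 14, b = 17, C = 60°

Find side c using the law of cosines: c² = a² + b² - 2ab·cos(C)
c² = 14² + 17² − 2·14·17·cos(60°)
cos(60°) ≈ 0.5
c² ≈ 196 + 289 − 476·(0.5) ≈ 485 − 238 ≈ 247
c ≈ √247 ≈ 15.7162

c = 15.72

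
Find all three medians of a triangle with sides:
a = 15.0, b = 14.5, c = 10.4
Median formula: m_a = ½√(2b² + 2c² − a²) (and cyclically). a² = 225, b² = 210.25, c² = 108.16.
m_a = ½√(2·210.25 + 2·108.16 − 225) = ½√411.82 ≈ ½·20.2933 ≈ 10.1467
m_b = ½√(2·225 + 2·108.16 − 210.25) = ½√456.07 ≈ ½·21.3558 ≈ 10.6779
m_c = ½√(2·225 + 2·210.25 − 108.16) = ½√762.34 ≈ ½·27.6105 ≈ 13.8053

m_a = 10.15, m_b = 10.68, m_c = 13.81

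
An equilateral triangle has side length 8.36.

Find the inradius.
r = Area/s with s the semi-perimeter.
Area = (√3/4)·8.36² = (√3/4)·69.8896 ≈ 0.433013·69.8896 ≈ 30.2631
s = 3·8.36/2 = 12.54
r ≈ 30.2631/12.54 ≈ 2.41332
(Equivalently r = side/(2√3) = 8.36/3.4641 ≈ 2.41332.)

r = 2.413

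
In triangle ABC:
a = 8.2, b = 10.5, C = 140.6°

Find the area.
Two sides and the included angle (SAS): A = ½·a·b·sin(C) = ½·8.2·10.5·sin(140.6°)
sin(140.6°) ≈ 0.634731
A ≈ ½·86.1·0.634731 = 43.05·0.634731 ≈ 27.3251

Area = 27.33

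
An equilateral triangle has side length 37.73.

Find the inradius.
r = Area/s with s the semi-perimeter.
Area = (√3/4)·37.73² = (√3/4)·1423.5529 ≈ 0.433013·1423.5529 ≈ 616.416
s = 3·37.73/2 = 56.595
r ≈ 616.416/56.595 ≈ 10.8917
(Equivalently r = side/(2√3) = 37.73/3.4641 ≈ 10.8917.)

r = 10.89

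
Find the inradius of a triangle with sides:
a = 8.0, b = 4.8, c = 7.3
r = Area/s where s is the semi-perimeter.
s = (8.0 + 4.8 + 7.3)/2 = 20.1/2 = 10.05
Area = √(s(s−a)(s−b)(s−c)) = √(10.05·2.05·5.25·2.75) ≈ √297.449 ≈ 17.2467
r ≈ 17.2467/10.05 ≈ 1.71609

r = 1.716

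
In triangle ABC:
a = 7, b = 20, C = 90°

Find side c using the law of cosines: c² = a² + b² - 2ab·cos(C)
c² = 7² + 20² − 2·7·20·cos(90°)
cos(90°) ≈ 0
c² ≈ 49 + 400 − 280·(0) ≈ 449 − 0 ≈ 449
c ≈ √449 ≈ 21.1896

c = 21.19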